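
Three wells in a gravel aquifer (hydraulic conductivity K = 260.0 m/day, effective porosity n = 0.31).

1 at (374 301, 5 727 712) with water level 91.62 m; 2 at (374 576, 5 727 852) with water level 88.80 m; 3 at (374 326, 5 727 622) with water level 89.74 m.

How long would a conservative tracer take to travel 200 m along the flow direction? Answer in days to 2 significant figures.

9.9 days

Three-point gradient (reference 1): Δ to 2 = (275, 140, -2.82), Δ to 3 = (25, -90, -1.88).
∂h/∂x = -0.01830, ∂h/∂y = +0.01581 (det = -28250).
|∇h| = √(-0.01830² + 0.01581²) = 0.02418
Seepage velocity v = K·i/n = 260.0 × 0.02418 / 0.31 = 20.28 m/day.
t = 200 / 20.28 = 9.862 days.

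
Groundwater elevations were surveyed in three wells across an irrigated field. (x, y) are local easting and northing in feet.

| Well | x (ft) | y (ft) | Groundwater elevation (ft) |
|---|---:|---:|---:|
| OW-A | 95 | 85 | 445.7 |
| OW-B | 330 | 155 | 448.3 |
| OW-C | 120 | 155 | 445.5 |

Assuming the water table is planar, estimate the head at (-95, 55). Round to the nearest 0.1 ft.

Differences from OW-A: to OW-B (Δx, Δy, Δh) = (235, 70, +2.6); to OW-C = (25, 70, -0.2).
Determinant of the coordinate differences = 235·70 − 25·70 = 14700.
∂h/∂x = [(+2.6)·70 − (-0.2)·70] / 14700 = +0.01333
∂h/∂y = [235·(-0.2) − 25·(+2.6)] / 14700 = -0.007619
h(-95, 55) = 445.7 + (+0.01333)·(-190) + (-0.007619)·(-30) = 445.7 -2.533 +0.229 = 443.395 ft.

443.4 ft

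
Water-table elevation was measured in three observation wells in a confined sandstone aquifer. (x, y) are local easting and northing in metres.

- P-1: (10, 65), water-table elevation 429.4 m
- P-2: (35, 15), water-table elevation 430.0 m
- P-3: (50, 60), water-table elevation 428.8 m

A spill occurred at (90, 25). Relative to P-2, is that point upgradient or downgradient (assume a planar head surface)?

downgradient

With h = a·x + b·y + c and P-1 as origin, the differences give:
  25·a + (-50)·b = +0.6
  40·a + (-5)·b = -0.6
Eliminate b (×(-5) and ×(-50), subtract): 1875·a = -33.00 → a = ∂h/∂x = -0.01760
Back-substitute: b = ∂h/∂y = -0.02080.
Head at (90, 25) = 429.4 + (-0.01760)·(80) + (-0.02080)·(-40) = 428.82 m.
That is lower than the 430.0 m at P-2, so the point is downgradient.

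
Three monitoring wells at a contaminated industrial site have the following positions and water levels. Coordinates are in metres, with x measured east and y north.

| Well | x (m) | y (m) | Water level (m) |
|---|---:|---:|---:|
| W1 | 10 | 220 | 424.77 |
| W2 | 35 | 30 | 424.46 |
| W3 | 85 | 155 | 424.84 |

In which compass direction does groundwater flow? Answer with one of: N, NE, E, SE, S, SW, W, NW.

SW

Differences from W1: to W2 (Δx, Δy, Δh) = (25, -190, -0.31); to W3 = (75, -65, +0.07).
Determinant of the coordinate differences = 25·(-65) − 75·(-190) = 12625.
∂h/∂x = [(-0.31)·(-65) − (+0.07)·(-190)] / 12625 = +0.002650
∂h/∂y = [25·(+0.07) − 75·(-0.31)] / 12625 = +0.001980
Flow = −∇h = (-0.002650 east, -0.001980 north), which points southwest.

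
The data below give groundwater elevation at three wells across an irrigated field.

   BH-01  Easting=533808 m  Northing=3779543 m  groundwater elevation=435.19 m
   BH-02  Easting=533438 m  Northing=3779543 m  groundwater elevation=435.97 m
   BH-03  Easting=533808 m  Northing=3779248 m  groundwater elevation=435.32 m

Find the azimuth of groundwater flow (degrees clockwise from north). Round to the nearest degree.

078°

∂h/∂x = (435.97 − 435.19) / (533438 − 533808) = -0.002108
∂h/∂y = (435.32 − 435.19) / (3779248 − 3779543) = -0.0004407
Flow direction (−∇h) has components (+0.002108 E, +0.0004407 N).
Azimuth = atan2(E, N) = atan2(+0.002108, +0.0004407) = 78.2° ≈ 078°.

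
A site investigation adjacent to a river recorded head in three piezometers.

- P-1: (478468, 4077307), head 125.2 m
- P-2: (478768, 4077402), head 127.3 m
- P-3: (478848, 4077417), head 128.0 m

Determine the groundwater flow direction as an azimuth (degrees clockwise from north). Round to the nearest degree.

Differences from P-1: to P-2 (Δx, Δy, Δh) = (300, 95, +2.1); to P-3 = (380, 110, +2.8).
Solve a·Δx + b·Δy = Δh: det = 300·110 − 380·95 = -3100.
∂h/∂x = [(+2.1)·110 − (+2.8)·95] / -3100 = +0.01129
∂h/∂y = [300·(+2.8) − 380·(+2.1)] / -3100 = -0.01355
Flow direction (−∇h) has components (-0.01129 E, +0.01355 N).
Azimuth = atan2(E, N) = atan2(-0.01129, +0.01355) = 320.2° ≈ 320°.

320°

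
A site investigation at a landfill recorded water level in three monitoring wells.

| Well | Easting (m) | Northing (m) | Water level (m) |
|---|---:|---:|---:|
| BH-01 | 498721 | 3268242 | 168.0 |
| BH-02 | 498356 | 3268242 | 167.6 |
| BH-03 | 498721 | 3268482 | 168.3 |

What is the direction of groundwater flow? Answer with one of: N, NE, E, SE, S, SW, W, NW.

SW

∂h/∂x = (167.6 − 168.0) / (498356 − 498721) = +0.001096
∂h/∂y = (168.3 − 168.0) / (3268482 − 3268242) = +0.001250
Flow = −∇h = (-0.001096 east, -0.001250 north), which points southwest.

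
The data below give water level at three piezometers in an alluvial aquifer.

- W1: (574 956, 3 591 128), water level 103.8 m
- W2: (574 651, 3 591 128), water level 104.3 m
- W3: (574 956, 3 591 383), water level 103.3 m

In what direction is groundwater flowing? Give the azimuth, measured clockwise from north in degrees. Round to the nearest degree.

040°

∂h/∂x = (104.3 − 103.8) / (574651 − 574956) = -0.001639
∂h/∂y = (103.3 − 103.8) / (3591383 − 3591128) = -0.001961
Flow direction (−∇h) has components (+0.001639 E, +0.001961 N).
Azimuth = atan2(E, N) = atan2(+0.001639, +0.001961) = 39.9° ≈ 040°.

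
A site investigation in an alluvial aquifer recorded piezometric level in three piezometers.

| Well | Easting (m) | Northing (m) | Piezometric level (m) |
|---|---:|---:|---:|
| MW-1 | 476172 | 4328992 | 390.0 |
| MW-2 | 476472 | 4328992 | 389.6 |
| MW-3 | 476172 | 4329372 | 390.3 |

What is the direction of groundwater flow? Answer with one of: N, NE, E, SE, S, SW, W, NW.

∂h/∂x = (389.6 − 390.0) / (476472 − 476172) = -0.001333
∂h/∂y = (390.3 − 390.0) / (4329372 − 4328992) = +0.0007895
Flow = −∇h = (+0.001333 east, -0.0007895 north), which points southeast.

SE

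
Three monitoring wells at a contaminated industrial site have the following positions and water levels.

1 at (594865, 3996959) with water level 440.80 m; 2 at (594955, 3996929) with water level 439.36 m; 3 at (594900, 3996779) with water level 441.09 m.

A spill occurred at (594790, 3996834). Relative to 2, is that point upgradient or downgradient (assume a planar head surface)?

Three-point gradient (reference 1): Δ to 2 = (90, -30, -1.44), Δ to 3 = (35, -180, +0.29).
∂h/∂x = -0.01768, ∂h/∂y = -0.005050 (det = -15150).
Head at (594790, 3996834) = 440.80 + (-0.01768)·(-75) + (-0.005050)·(-125) = 442.76 m.
That is higher than the 439.36 m at 2, so the point is upgradient.

upgradient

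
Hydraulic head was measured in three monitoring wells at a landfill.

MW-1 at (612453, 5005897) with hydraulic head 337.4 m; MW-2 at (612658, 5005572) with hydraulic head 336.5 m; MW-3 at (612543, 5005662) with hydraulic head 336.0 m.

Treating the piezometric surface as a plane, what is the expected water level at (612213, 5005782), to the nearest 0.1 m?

333.1 m

Taking MW-1 as reference: MW-2−MW-1 = (205, -325, -0.9); MW-3−MW-1 = (90, -235, -1.4).
Solve a·Δx + b·Δy = Δh: det = 205·(-235) − 90·(-325) = -18925.
∂h/∂x = [(-0.9)·(-235) − (-1.4)·(-325)] / -18925 = +0.01287
∂h/∂y = [205·(-1.4) − 90·(-0.9)] / -18925 = +0.01089
h(612213, 5005782) = 337.4 + (+0.01287)·(-240) + (+0.01089)·(-115) = 337.4 -3.088 -1.252 = 333.060 m.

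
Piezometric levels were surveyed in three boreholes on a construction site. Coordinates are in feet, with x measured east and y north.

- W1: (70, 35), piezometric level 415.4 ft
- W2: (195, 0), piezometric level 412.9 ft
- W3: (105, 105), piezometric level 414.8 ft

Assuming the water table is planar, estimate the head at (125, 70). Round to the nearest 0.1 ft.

Taking W1 as reference: W2−W1 = (125, -35, -2.5); W3−W1 = (35, 70, -0.6).
Solve a·Δx + b·Δy = Δh: det = 125·70 − 35·(-35) = 9975.
∂h/∂x = [(-2.5)·70 − (-0.6)·(-35)] / 9975 = -0.01965
∂h/∂y = [125·(-0.6) − 35·(-2.5)] / 9975 = +0.001253
h(125, 70) = 415.4 + (-0.01965)·(55) + (+0.001253)·(35) = 415.4 -1.081 +0.044 = 414.363 ft.

414.4 ft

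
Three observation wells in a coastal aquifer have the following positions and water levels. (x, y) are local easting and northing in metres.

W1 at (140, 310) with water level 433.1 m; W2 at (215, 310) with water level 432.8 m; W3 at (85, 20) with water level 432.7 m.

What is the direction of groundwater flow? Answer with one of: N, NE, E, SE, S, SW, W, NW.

Taking W1 as reference: W2−W1 = (75, 0, -0.3); W3−W1 = (-55, -290, -0.4).
Determinant of the coordinate differences = 75·(-290) − (-55)·0 = -21750.
∂h/∂x = [(-0.3)·(-290) − (-0.4)·0] / -21750 = -0.004000
∂h/∂y = [75·(-0.4) − (-55)·(-0.3)] / -21750 = +0.002138
Flow = −∇h = (+0.004000 east, -0.002138 north), which points southeast.

SE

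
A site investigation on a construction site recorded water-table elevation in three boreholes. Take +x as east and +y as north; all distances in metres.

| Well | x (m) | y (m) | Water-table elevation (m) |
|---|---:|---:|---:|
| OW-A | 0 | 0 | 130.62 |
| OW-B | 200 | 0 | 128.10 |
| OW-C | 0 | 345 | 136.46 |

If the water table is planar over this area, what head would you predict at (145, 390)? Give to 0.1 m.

135.4 m

∂h/∂x = (128.10 − 130.62) / (200 − 0) = -0.01260
∂h/∂y = (136.46 − 130.62) / (345 − 0) = +0.01693
h(145, 390) = 130.62 + (-0.01260)·(145) + (+0.01693)·(390) = 130.62 -1.827 +6.602 = 135.395 m.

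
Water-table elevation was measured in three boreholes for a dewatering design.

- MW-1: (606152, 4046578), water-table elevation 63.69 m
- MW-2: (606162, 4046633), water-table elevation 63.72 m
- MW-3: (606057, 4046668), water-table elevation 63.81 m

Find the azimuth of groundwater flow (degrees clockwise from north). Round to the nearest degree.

Differences from MW-1: to MW-2 (Δx, Δy, Δh) = (10, 55, +0.03); to MW-3 = (-95, 90, +0.12).
Solve a·Δx + b·Δy = Δh: det = 10·90 − (-95)·55 = 6125.
∂h/∂x = [(+0.03)·90 − (+0.12)·55] / 6125 = -0.0006367
∂h/∂y = [10·(+0.12) − (-95)·(+0.03)] / 6125 = +0.0006612
Flow direction (−∇h) has components (+0.0006367 E, -0.0006612 N).
Azimuth = atan2(E, N) = atan2(+0.0006367, -0.0006612) = 136.1° ≈ 136°.

136°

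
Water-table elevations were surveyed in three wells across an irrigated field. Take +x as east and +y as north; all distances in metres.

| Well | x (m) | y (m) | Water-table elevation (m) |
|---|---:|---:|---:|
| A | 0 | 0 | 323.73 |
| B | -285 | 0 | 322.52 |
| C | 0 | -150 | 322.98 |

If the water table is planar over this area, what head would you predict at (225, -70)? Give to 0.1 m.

324.3 m

∂h/∂x = (322.52 − 323.73) / (-285 − 0) = +0.004246
∂h/∂y = (322.98 − 323.73) / (-150 − 0) = +0.005000
h(225, -70) = 323.73 + (+0.004246)·(225) + (+0.005000)·(-70) = 323.73 +0.955 -0.350 = 324.335 m.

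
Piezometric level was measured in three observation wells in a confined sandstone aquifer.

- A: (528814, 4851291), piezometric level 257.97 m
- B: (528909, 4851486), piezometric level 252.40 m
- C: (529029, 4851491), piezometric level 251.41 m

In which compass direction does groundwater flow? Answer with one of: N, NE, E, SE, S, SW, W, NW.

N

With h = a·x + b·y + c and A as origin, the differences give:
  95·a + 195·b = -5.57
  215·a + 200·b = -6.56
Eliminate b (×200 and ×195, subtract): -22925·a = 165.200 → a = ∂h/∂x = -0.007206
Back-substitute: b = ∂h/∂y = -0.02505.
Flow = −∇h = (+0.007206 east, +0.02505 north), which points north.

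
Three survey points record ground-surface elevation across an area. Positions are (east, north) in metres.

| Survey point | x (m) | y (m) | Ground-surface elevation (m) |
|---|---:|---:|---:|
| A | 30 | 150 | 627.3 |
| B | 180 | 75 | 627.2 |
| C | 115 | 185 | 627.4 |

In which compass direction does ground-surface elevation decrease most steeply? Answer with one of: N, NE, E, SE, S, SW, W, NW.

With z = a·x + b·y + c and A as origin, the differences give:
  150·a + (-75)·b = -0.1
  85·a + 35·b = +0.1
Eliminate b (×35 and ×(-75), subtract): 11625·a = 4.00 → a = ∂z/∂x = +0.0003441
Back-substitute: b = ∂z/∂y = +0.002022.
Steepest decrease is along −∇f = (-0.0003441 E, -0.002022 N) → south.

S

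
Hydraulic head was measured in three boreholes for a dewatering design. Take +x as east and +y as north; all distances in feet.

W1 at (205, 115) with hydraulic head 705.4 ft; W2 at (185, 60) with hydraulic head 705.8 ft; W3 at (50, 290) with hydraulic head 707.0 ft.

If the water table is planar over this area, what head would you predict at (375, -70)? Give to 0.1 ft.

703.6 ft

With h = a·x + b·y + c and W1 as origin, the differences give:
  (-20)·a + (-55)·b = +0.4
  (-155)·a + 175·b = +1.6
Eliminate b (×175 and ×(-55), subtract): -12025·a = 158.00 → a = ∂h/∂x = -0.01314
Back-substitute: b = ∂h/∂y = -0.002495.
h(375, -70) = 705.4 + (-0.01314)·(170) + (-0.002495)·(-185) = 705.4 -2.234 +0.462 = 703.628 ft.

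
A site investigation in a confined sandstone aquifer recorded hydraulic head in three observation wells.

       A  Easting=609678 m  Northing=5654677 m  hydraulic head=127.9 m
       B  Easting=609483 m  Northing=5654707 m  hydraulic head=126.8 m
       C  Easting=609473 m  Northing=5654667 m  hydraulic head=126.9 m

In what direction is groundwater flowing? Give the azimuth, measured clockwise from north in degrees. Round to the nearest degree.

307°

Three-point gradient (reference A): Δ to B = (-195, 30, -1.1), Δ to C = (-205, -10, -1.0).
∂h/∂x = +0.005062, ∂h/∂y = -0.003765 (det = 8100).
Flow direction (−∇h) has components (-0.005062 E, +0.003765 N).
Azimuth = atan2(E, N) = atan2(-0.005062, +0.003765) = 306.6° ≈ 307°.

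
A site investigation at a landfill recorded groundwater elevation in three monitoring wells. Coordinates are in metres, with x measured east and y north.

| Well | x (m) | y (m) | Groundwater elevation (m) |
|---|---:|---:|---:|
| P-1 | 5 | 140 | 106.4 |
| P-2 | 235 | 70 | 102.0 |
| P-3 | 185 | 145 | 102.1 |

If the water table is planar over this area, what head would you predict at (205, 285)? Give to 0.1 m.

Three-point gradient (reference P-1): Δ to P-2 = (230, -70, -4.4), Δ to P-3 = (180, 5, -4.3).
∂h/∂x = -0.02349, ∂h/∂y = -0.01433 (det = 13750).
h(205, 285) = 106.4 + (-0.02349)·(200) + (-0.01433)·(145) = 106.4 -4.698 -2.077 = 99.624 m.

99.6 m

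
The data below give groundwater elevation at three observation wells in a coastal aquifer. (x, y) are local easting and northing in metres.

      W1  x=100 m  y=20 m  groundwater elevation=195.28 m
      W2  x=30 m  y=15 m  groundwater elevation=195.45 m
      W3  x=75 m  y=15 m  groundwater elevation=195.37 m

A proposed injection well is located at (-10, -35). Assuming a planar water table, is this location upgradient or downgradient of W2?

Differences from W1: to W2 (Δx, Δy, Δh) = (-70, -5, +0.17); to W3 = (-25, -5, +0.09).
Solve a·Δx + b·Δy = Δh: det = (-70)·(-5) − (-25)·(-5) = 225.
∂h/∂x = [(+0.17)·(-5) − (+0.09)·(-5)] / 225 = -0.001778
∂h/∂y = [(-70)·(+0.09) − (-25)·(+0.17)] / 225 = -0.009111
Head at (-10, -35) = 195.28 + (-0.001778)·(-110) + (-0.009111)·(-55) = 195.98 m.
That is higher than the 195.45 m at W2, so the point is upgradient.

upgradient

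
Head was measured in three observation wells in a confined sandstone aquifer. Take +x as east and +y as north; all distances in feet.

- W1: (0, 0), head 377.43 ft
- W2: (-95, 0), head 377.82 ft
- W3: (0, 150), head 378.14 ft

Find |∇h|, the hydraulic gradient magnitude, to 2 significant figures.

0.0063

∂h/∂x = (377.82 − 377.43) / (-95 − 0) = -0.004105
∂h/∂y = (378.14 − 377.43) / (150 − 0) = +0.004733
|∇h| = √(-0.004105² + 0.004733²) = 0.006265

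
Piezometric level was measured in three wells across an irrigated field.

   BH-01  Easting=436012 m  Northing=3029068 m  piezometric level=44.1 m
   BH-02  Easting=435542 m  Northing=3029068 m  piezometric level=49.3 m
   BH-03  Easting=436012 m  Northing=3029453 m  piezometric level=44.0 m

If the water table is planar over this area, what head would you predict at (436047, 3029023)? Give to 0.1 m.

43.7 m

∂h/∂x = (49.3 − 44.1) / (435542 − 436012) = -0.01106
∂h/∂y = (44.0 − 44.1) / (3029453 − 3029068) = -0.0002597
h(436047, 3029023) = 44.1 + (-0.01106)·(35) + (-0.0002597)·(-45) = 44.1 -0.387 +0.012 = 43.724 m.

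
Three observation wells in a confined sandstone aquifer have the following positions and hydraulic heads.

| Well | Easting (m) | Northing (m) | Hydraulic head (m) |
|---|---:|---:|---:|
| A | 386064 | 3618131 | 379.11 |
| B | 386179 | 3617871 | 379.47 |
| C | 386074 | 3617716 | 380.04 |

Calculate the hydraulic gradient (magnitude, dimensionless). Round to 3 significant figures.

0.00307

Differences from A: to B (Δx, Δy, Δh) = (115, -260, +0.36); to C = (10, -415, +0.93).
Solve a·Δx + b·Δy = Δh: det = 115·(-415) − 10·(-260) = -45125.
∂h/∂x = [(+0.36)·(-415) − (+0.93)·(-260)] / -45125 = -0.002048
∂h/∂y = [115·(+0.93) − 10·(+0.36)] / -45125 = -0.002290
|∇h| = √(-0.002048² + -0.002290²) = 0.003072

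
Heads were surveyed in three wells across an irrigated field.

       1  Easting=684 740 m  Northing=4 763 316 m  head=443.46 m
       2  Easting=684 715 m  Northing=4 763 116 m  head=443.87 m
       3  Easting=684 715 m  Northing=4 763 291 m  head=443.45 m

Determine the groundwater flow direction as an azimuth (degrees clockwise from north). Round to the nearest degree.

Differences from 1: to 2 (Δx, Δy, Δh) = (-25, -200, +0.41); to 3 = (-25, -25, -0.01).
Solve a·Δx + b·Δy = Δh: det = (-25)·(-25) − (-25)·(-200) = -4375.
∂h/∂x = [(+0.41)·(-25) − (-0.01)·(-200)] / -4375 = +0.002800
∂h/∂y = [(-25)·(-0.01) − (-25)·(+0.41)] / -4375 = -0.002400
Flow direction (−∇h) has components (-0.002800 E, +0.002400 N).
Azimuth = atan2(E, N) = atan2(-0.002800, +0.002400) = 310.6° ≈ 311°.

311°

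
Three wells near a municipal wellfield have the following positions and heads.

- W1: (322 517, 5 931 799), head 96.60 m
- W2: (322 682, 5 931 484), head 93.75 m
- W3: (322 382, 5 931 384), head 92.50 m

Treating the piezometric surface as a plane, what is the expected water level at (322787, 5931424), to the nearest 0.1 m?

Taking W1 as reference: W2−W1 = (165, -315, -2.85); W3−W1 = (-135, -415, -4.10).
Solve a·Δx + b·Δy = Δh: det = 165·(-415) − (-135)·(-315) = -111000.
∂h/∂x = [(-2.85)·(-415) − (-4.10)·(-315)] / -111000 = +0.0009797
∂h/∂y = [165·(-4.10) − (-135)·(-2.85)] / -111000 = +0.009561
h(322787, 5931424) = 96.60 + (+0.0009797)·(270) + (+0.009561)·(-375) = 96.60 +0.265 -3.585 = 93.279 m.

93.3 m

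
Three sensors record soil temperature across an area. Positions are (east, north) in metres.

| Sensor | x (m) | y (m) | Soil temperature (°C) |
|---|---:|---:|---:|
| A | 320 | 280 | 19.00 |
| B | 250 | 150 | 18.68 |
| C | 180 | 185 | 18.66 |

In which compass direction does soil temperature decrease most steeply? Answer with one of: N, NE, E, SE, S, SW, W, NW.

Differences from A: to B (Δx, Δy, Δh) = (-70, -130, -0.32); to C = (-140, -95, -0.34).
Solve a·Δx + b·Δy = ΔT: det = (-70)·(-95) − (-140)·(-130) = -11550.
∂T/∂x = [(-0.32)·(-95) − (-0.34)·(-130)] / -11550 = +0.001195
∂T/∂y = [(-70)·(-0.34) − (-140)·(-0.32)] / -11550 = +0.001818
Steepest decrease is along −∇f = (-0.001195 E, -0.001818 N) → southwest.

SW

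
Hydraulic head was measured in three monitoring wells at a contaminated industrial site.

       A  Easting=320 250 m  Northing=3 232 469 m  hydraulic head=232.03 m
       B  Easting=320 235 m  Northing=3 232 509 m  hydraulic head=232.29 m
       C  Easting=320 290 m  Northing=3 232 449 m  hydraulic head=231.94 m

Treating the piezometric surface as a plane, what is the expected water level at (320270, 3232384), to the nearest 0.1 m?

With h = a·x + b·y + c and A as origin, the differences give:
  (-15)·a + 40·b = +0.26
  40·a + (-20)·b = -0.09
Eliminate b (×(-20) and ×40, subtract): -1300·a = -1.600 → a = ∂h/∂x = +0.001231
Back-substitute: b = ∂h/∂y = +0.006962.
h(320270, 3232384) = 232.03 + (+0.001231)·(20) + (+0.006962)·(-85) = 232.03 +0.025 -0.592 = 231.463 m.

231.5 m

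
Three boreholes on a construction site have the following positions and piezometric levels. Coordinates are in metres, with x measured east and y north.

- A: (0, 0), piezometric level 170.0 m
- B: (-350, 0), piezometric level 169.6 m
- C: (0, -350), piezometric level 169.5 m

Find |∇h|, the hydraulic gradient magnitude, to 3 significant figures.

0.00183

∂h/∂x = (169.6 − 170.0) / (-350 − 0) = +0.001143
∂h/∂y = (169.5 − 170.0) / (-350 − 0) = +0.001429
|∇h| = √(0.001143² + 0.001429²) = 0.00183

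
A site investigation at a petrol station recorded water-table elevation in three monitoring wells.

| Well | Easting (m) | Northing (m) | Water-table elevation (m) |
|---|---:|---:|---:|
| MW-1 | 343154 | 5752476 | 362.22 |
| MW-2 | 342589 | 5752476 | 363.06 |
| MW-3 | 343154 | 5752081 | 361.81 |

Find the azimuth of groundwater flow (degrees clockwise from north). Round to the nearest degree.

125°

∂h/∂x = (363.06 − 362.22) / (342589 − 343154) = -0.001487
∂h/∂y = (361.81 − 362.22) / (5752081 − 5752476) = +0.001038
Flow direction (−∇h) has components (+0.001487 E, -0.001038 N).
Azimuth = atan2(E, N) = atan2(+0.001487, -0.001038) = 124.9° ≈ 125°.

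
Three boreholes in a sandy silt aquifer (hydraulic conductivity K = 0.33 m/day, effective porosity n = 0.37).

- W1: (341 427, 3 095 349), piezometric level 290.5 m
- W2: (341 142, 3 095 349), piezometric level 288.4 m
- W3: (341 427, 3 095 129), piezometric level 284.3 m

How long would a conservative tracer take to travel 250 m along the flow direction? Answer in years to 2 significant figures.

26 years

∂h/∂x = (288.4 − 290.5) / (341142 − 341427) = +0.007368
∂h/∂y = (284.3 − 290.5) / (3095129 − 3095349) = +0.02818
|∇h| = √(0.007368² + 0.02818²) = 0.02913
Seepage velocity v = K·i/n = 0.33 × 0.02913 / 0.37 = 0.02598 m/day.
t = 250 / 0.02598 = 9623 days = 26.3 years.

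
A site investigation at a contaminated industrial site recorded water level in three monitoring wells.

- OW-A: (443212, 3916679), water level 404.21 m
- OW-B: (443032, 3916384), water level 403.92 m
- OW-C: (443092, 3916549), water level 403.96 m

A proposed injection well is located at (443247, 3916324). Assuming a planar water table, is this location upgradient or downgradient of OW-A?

upgradient

With h = a·x + b·y + c and OW-A as origin, the differences give:
  (-180)·a + (-295)·b = -0.29
  (-120)·a + (-130)·b = -0.25
Eliminate b (×(-130) and ×(-295), subtract): -12000·a = -36.050 → a = ∂h/∂x = +0.003004
Back-substitute: b = ∂h/∂y = -0.0008500.
Head at (443247, 3916324) = 404.21 + (+0.003004)·(35) + (-0.0008500)·(-355) = 404.62 m.
That is higher than the 404.21 m at OW-A, so the point is upgradient.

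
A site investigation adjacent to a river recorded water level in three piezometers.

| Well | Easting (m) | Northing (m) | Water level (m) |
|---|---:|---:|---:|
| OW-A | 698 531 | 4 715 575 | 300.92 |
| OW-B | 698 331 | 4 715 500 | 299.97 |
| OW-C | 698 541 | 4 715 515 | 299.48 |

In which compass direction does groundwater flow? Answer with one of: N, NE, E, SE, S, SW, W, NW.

S

With h = a·x + b·y + c and OW-A as origin, the differences give:
  (-200)·a + (-75)·b = -0.95
  10·a + (-60)·b = -1.44
Eliminate b (×(-60) and ×(-75), subtract): 12750·a = -51.000 → a = ∂h/∂x = -0.004000
Back-substitute: b = ∂h/∂y = +0.02333.
Flow = −∇h = (+0.004000 east, -0.02333 north), which points south.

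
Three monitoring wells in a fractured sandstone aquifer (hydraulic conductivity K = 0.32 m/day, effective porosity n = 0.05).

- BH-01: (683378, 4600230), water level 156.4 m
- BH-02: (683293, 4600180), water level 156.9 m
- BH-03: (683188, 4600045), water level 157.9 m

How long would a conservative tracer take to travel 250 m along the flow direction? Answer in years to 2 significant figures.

With h = a·x + b·y + c and BH-01 as origin, the differences give:
  (-85)·a + (-50)·b = +0.5
  (-190)·a + (-185)·b = +1.5
Eliminate b (×(-185) and ×(-50), subtract): 6225·a = -17.50 → a = ∂h/∂x = -0.002811
Back-substitute: b = ∂h/∂y = -0.005221.
|∇h| = √(-0.002811² + -0.005221²) = 0.00593
Seepage velocity v = K·i/n = 0.32 × 0.00593 / 0.05 = 0.03795 m/day.
t = 250 / 0.03795 = 6588 days = 18 years.

18 years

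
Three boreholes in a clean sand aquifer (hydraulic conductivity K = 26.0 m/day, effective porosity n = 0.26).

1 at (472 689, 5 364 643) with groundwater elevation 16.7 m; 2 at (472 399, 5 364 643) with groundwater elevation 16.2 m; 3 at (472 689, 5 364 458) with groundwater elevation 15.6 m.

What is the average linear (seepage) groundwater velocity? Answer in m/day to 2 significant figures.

∂h/∂x = (16.2 − 16.7) / (472399 − 472689) = +0.001724
∂h/∂y = (15.6 − 16.7) / (5364458 − 5364643) = +0.005946
|∇h| = √(0.001724² + 0.005946²) = 0.006191
Seepage velocity v = K·i/n = 26.0 × 0.006191 / 0.26 = 0.6191 m/day.

0.62 m/day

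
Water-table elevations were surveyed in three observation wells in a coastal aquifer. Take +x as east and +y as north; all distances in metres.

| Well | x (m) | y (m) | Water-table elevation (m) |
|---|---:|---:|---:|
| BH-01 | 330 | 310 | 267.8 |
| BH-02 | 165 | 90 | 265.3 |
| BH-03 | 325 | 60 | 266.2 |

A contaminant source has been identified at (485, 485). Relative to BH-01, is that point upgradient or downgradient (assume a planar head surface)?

Taking BH-01 as reference: BH-02−BH-01 = (-165, -220, -2.5); BH-03−BH-01 = (-5, -250, -1.6).
Solve a·Δx + b·Δy = Δh: det = (-165)·(-250) − (-5)·(-220) = 40150.
∂h/∂x = [(-2.5)·(-250) − (-1.6)·(-220)] / 40150 = +0.006800
∂h/∂y = [(-165)·(-1.6) − (-5)·(-2.5)] / 40150 = +0.006264
Head at (485, 485) = 267.8 + (+0.006800)·(155) + (+0.006264)·(175) = 269.95 m.
That is higher than the 267.8 m at BH-01, so the point is upgradient.

upgradient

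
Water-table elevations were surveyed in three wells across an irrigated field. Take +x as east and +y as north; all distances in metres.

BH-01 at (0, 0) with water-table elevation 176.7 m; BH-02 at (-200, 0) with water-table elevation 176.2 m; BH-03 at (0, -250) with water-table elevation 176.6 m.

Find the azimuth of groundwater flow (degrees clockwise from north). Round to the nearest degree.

∂h/∂x = (176.2 − 176.7) / (-200 − 0) = +0.002500
∂h/∂y = (176.6 − 176.7) / (-250 − 0) = +0.0004000
Flow direction (−∇h) has components (-0.002500 E, -0.0004000 N).
Azimuth = atan2(E, N) = atan2(-0.002500, -0.0004000) = 260.9° ≈ 261°.

261°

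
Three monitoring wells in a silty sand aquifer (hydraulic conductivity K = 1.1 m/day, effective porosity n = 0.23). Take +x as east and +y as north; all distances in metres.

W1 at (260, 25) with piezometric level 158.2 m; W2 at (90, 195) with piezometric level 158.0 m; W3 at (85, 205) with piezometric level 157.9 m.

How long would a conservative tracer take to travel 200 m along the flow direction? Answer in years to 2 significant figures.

Differences from W1: to W2 (Δx, Δy, Δh) = (-170, 170, -0.2); to W3 = (-175, 180, -0.3).
Determinant of the coordinate differences = (-170)·180 − (-175)·170 = -850.
∂h/∂x = [(-0.2)·180 − (-0.3)·170] / -850 = -0.01765
∂h/∂y = [(-170)·(-0.3) − (-175)·(-0.2)] / -850 = -0.01882
|∇h| = √(-0.01765² + -0.01882²) = 0.0258
Seepage velocity v = K·i/n = 1.1 × 0.0258 / 0.23 = 0.1234 m/day.
t = 200 / 0.1234 = 1621 days = 4.44 years.

4.4 years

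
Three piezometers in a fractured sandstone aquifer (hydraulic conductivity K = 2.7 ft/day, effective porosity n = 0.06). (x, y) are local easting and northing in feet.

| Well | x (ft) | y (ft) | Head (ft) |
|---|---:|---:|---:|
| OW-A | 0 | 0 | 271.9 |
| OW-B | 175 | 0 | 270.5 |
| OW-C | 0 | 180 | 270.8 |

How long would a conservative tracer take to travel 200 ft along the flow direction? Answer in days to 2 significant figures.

440 days

∂h/∂x = (270.5 − 271.9) / (175 − 0) = -0.008000
∂h/∂y = (270.8 − 271.9) / (180 − 0) = -0.006111
|∇h| = √(-0.008000² + -0.006111²) = 0.01007
Seepage velocity v = K·i/n = 2.7 × 0.01007 / 0.06 = 0.4532 ft/day.
t = 200 / 0.4532 = 441.3 days.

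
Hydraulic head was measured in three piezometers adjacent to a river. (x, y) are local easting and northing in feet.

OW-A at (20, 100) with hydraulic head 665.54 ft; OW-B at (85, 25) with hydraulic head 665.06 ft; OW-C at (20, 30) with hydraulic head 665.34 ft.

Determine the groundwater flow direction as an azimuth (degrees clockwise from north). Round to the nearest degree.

Taking OW-A as reference: OW-B−OW-A = (65, -75, -0.48); OW-C−OW-A = (0, -70, -0.20).
Determinant of the coordinate differences = 65·(-70) − 0·(-75) = -4550.
∂h/∂x = [(-0.48)·(-70) − (-0.20)·(-75)] / -4550 = -0.004088
∂h/∂y = [65·(-0.20) − 0·(-0.48)] / -4550 = +0.002857
Flow direction (−∇h) has components (+0.004088 E, -0.002857 N).
Azimuth = atan2(E, N) = atan2(+0.004088, -0.002857) = 125.0° ≈ 125°.

125°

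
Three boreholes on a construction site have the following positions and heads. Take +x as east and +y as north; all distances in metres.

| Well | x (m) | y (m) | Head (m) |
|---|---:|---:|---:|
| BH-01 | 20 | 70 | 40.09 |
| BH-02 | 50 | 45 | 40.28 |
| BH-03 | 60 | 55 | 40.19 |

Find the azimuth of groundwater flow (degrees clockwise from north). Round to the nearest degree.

With h = a·x + b·y + c and BH-01 as origin, the differences give:
  30·a + (-25)·b = +0.19
  40·a + (-15)·b = +0.10
Eliminate b (×(-15) and ×(-25), subtract): 550·a = -0.350 → a = ∂h/∂x = -0.0006364
Back-substitute: b = ∂h/∂y = -0.008364.
Flow direction (−∇h) has components (+0.0006364 E, +0.008364 N).
Azimuth = atan2(E, N) = atan2(+0.0006364, +0.008364) = 4.4° ≈ 004°.

004°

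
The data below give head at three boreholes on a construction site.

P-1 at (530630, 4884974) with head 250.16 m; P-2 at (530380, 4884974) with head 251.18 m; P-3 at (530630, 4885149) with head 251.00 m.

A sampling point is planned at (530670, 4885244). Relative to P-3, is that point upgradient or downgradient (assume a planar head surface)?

∂h/∂x = (251.18 − 250.16) / (530380 − 530630) = -0.004080
∂h/∂y = (251.00 − 250.16) / (4885149 − 4884974) = +0.004800
Head at (530670, 4885244) = 250.16 + (-0.004080)·(40) + (+0.004800)·(270) = 251.29 m.
That is higher than the 251.00 m at P-3, so the point is upgradient.

upgradient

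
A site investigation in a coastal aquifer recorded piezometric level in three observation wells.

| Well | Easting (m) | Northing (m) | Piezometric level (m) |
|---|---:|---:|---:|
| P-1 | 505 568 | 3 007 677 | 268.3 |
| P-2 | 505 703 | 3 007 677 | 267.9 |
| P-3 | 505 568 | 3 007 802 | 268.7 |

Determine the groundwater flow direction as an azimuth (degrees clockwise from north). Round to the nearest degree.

∂h/∂x = (267.9 − 268.3) / (505703 − 505568) = -0.002963
∂h/∂y = (268.7 − 268.3) / (3007802 − 3007677) = +0.003200
Flow direction (−∇h) has components (+0.002963 E, -0.003200 N).
Azimuth = atan2(E, N) = atan2(+0.002963, -0.003200) = 137.2° ≈ 137°.

137°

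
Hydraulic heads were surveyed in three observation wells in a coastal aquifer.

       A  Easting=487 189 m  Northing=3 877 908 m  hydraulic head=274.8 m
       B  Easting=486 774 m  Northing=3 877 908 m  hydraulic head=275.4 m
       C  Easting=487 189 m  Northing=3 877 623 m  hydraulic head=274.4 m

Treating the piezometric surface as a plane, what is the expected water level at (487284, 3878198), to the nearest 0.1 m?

∂h/∂x = (275.4 − 274.8) / (486774 − 487189) = -0.001446
∂h/∂y = (274.4 − 274.8) / (3877623 − 3877908) = +0.001404
h(487284, 3878198) = 274.8 + (-0.001446)·(95) + (+0.001404)·(290) = 274.8 -0.137 +0.407 = 275.070 m.

275.1 m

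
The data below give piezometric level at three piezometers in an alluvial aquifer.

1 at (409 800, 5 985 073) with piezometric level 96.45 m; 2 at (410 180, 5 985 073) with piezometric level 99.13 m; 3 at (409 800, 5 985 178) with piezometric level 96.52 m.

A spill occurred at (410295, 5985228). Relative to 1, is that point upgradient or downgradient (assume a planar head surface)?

With h = a·x + b·y + c and 1 as origin, the differences give:
  380·a + 0·b = +2.68
  0·a + 105·b = +0.07
Eliminate b (×105 and ×0, subtract): 39900·a = 281.400 → a = ∂h/∂x = +0.007053
Back-substitute: b = ∂h/∂y = +0.0006667.
Head at (410295, 5985228) = 96.45 + (+0.007053)·(495) + (+0.0006667)·(155) = 100.04 m.
That is higher than the 96.45 m at 1, so the point is upgradient.

upgradient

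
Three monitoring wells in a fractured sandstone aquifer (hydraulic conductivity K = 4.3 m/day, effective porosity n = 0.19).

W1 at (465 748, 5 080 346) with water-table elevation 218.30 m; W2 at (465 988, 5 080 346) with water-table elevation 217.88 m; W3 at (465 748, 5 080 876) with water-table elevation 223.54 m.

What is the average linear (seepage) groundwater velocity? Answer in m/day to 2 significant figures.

0.23 m/day

∂h/∂x = (217.88 − 218.30) / (465988 − 465748) = -0.001750
∂h/∂y = (223.54 − 218.30) / (5080876 − 5080346) = +0.009887
|∇h| = √(-0.001750² + 0.009887²) = 0.01004
Seepage velocity v = K·i/n = 4.3 × 0.01004 / 0.19 = 0.2272 m/day.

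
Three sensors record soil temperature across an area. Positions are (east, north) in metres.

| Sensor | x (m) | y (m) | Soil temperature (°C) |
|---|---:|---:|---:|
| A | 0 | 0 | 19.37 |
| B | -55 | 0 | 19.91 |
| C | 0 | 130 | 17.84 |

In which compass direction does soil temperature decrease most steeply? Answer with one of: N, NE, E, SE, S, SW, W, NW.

NE

∂T/∂x = (19.91 − 19.37) / (-55 − 0) = -0.009818
∂T/∂y = (17.84 − 19.37) / (130 − 0) = -0.01177
Steepest decrease is along −∇f = (+0.009818 E, +0.01177 N) → northeast.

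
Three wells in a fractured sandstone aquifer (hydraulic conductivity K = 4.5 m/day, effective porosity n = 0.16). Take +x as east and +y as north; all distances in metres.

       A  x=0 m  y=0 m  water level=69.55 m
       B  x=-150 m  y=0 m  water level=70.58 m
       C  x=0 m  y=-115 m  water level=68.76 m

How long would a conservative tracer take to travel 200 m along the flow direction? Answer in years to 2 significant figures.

∂h/∂x = (70.58 − 69.55) / (-150 − 0) = -0.006867
∂h/∂y = (68.76 − 69.55) / (-115 − 0) = +0.006870
|∇h| = √(-0.006867² + 0.006870²) = 0.009714
Seepage velocity v = K·i/n = 4.5 × 0.009714 / 0.16 = 0.2732 m/day.
t = 200 / 0.2732 = 732.1 days = 2 years.

2.0 years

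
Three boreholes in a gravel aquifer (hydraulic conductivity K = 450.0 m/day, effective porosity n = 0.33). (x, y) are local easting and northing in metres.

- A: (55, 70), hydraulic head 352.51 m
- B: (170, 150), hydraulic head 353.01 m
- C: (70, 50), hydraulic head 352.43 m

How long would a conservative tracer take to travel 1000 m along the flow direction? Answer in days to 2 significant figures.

150 days

With h = a·x + b·y + c and A as origin, the differences give:
  115·a + 80·b = +0.50
  15·a + (-20)·b = -0.08
Eliminate b (×(-20) and ×80, subtract): -3500·a = -3.600 → a = ∂h/∂x = +0.001029
Back-substitute: b = ∂h/∂y = +0.004771.
|∇h| = √(0.001029² + 0.004771²) = 0.004881
Seepage velocity v = K·i/n = 450.0 × 0.004881 / 0.33 = 6.656 m/day.
t = 1000 / 6.656 = 150.2 days.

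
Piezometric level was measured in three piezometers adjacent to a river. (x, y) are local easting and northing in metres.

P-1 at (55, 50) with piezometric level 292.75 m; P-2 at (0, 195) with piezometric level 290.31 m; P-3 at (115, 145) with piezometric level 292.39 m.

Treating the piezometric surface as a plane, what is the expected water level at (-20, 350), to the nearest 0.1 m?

288.2 m

Differences from P-1: to P-2 (Δx, Δy, Δh) = (-55, 145, -2.44); to P-3 = (60, 95, -0.36).
Determinant of the coordinate differences = (-55)·95 − 60·145 = -13925.
∂h/∂x = [(-2.44)·95 − (-0.36)·145] / -13925 = +0.01290
∂h/∂y = [(-55)·(-0.36) − 60·(-2.44)] / -13925 = -0.01194
h(-20, 350) = 292.75 + (+0.01290)·(-75) + (-0.01194)·(300) = 292.75 -0.967 -3.581 = 288.202 m.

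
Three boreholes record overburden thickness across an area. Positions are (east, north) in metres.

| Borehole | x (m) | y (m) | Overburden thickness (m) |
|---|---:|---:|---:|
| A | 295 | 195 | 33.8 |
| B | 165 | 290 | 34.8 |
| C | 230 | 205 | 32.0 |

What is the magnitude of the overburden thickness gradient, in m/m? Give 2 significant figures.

0.072 m/m

With d = a·x + b·y + c and A as origin, the differences give:
  (-130)·a + 95·b = +1.0
  (-65)·a + 10·b = -1.8
Eliminate b (×10 and ×95, subtract): 4875·a = 181.00 → a = ∂d/∂x = +0.03713
Back-substitute: b = ∂d/∂y = +0.06133.
|∇f| = √(0.03713² + 0.06133²) = 0.07169 m/m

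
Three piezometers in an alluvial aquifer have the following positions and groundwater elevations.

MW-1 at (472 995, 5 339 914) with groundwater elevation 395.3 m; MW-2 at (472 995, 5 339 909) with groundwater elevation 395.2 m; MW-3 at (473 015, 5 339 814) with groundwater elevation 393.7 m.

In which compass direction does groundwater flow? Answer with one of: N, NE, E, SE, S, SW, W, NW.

With h = a·x + b·y + c and MW-1 as origin, the differences give:
  0·a + (-5)·b = -0.1
  20·a + (-100)·b = -1.6
Eliminate b (×(-100) and ×(-5), subtract): 100·a = 2.00 → a = ∂h/∂x = +0.02000
Back-substitute: b = ∂h/∂y = +0.02000.
Flow = −∇h = (-0.02000 east, -0.02000 north), which points southwest.

SW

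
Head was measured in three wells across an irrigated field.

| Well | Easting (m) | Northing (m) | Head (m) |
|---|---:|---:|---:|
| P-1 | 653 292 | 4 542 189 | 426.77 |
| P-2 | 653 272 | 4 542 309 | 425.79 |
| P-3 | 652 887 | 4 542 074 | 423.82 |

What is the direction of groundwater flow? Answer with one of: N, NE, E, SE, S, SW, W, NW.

Differences from P-1: to P-2 (Δx, Δy, Δh) = (-20, 120, -0.98); to P-3 = (-405, -115, -2.95).
Determinant of the coordinate differences = (-20)·(-115) − (-405)·120 = 50900.
∂h/∂x = [(-0.98)·(-115) − (-2.95)·120] / 50900 = +0.009169
∂h/∂y = [(-20)·(-2.95) − (-405)·(-0.98)] / 50900 = -0.006639
Flow = −∇h = (-0.009169 east, +0.006639 north), which points northwest.

NW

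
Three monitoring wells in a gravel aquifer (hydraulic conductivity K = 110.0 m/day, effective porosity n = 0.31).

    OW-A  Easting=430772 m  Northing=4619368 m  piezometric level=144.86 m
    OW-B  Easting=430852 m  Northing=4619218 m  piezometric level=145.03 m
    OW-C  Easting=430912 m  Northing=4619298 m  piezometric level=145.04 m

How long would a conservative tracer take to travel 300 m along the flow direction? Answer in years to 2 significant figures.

Taking OW-A as reference: OW-B−OW-A = (80, -150, +0.17); OW-C−OW-A = (140, -70, +0.18).
Determinant of the coordinate differences = 80·(-70) − 140·(-150) = 15400.
∂h/∂x = [(+0.17)·(-70) − (+0.18)·(-150)] / 15400 = +0.0009805
∂h/∂y = [80·(+0.18) − 140·(+0.17)] / 15400 = -0.0006104
|∇h| = √(0.0009805² + -0.0006104²) = 0.001155
Seepage velocity v = K·i/n = 110.0 × 0.001155 / 0.31 = 0.4098 m/day.
t = 300 / 0.4098 = 732.1 days = 2 years.

2.0 years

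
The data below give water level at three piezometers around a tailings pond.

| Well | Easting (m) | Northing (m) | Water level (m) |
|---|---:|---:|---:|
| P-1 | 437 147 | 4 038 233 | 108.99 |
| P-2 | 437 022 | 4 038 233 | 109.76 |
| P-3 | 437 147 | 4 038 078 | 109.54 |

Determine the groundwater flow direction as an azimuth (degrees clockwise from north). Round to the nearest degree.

∂h/∂x = (109.76 − 108.99) / (437022 − 437147) = -0.006160
∂h/∂y = (109.54 − 108.99) / (4038078 − 4038233) = -0.003548
Flow direction (−∇h) has components (+0.006160 E, +0.003548 N).
Azimuth = atan2(E, N) = atan2(+0.006160, +0.003548) = 60.1° ≈ 060°.

060°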